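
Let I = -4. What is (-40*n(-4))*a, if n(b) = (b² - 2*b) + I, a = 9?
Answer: -7200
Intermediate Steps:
n(b) = -4 + b² - 2*b (n(b) = (b² - 2*b) - 4 = -4 + b² - 2*b)
(-40*n(-4))*a = -40*(-4 + (-4)² - 2*(-4))*9 = -40*(-4 + 16 + 8)*9 = -40*20*9 = -800*9 = -7200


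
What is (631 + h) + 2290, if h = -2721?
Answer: 200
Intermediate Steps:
(631 + h) + 2290 = (631 - 2721) + 2290 = -2090 + 2290 = 200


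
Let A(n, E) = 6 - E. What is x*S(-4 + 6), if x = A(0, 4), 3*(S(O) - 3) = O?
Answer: 22/3 ≈ 7.3333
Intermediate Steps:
S(O) = 3 + O/3
x = 2 (x = 6 - 1*4 = 6 - 4 = 2)
x*S(-4 + 6) = 2*(3 + (-4 + 6)/3) = 2*(3 + (1/3)*2) = 2*(3 + 2/3) = 2*(11/3) = 22/3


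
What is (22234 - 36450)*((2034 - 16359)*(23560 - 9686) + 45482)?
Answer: 2824713058688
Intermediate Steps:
(22234 - 36450)*((2034 - 16359)*(23560 - 9686) + 45482) = -14216*(-14325*13874 + 45482) = -14216*(-198745050 + 45482) = -14216*(-198699568) = 2824713058688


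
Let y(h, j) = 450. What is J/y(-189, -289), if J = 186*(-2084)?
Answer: -64604/75 ≈ -861.39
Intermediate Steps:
J = -387624
J/y(-189, -289) = -387624/450 = -387624*1/450 = -64604/75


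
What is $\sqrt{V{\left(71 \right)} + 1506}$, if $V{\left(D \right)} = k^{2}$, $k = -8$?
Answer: $\sqrt{1570} \approx 39.623$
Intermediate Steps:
$V{\left(D \right)} = 64$ ($V{\left(D \right)} = \left(-8\right)^{2} = 64$)
$\sqrt{V{\left(71 \right)} + 1506} = \sqrt{64 + 1506} = \sqrt{1570}$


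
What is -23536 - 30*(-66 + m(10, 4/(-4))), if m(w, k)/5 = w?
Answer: -23056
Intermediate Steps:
m(w, k) = 5*w
-23536 - 30*(-66 + m(10, 4/(-4))) = -23536 - 30*(-66 + 5*10) = -23536 - 30*(-66 + 50) = -23536 - 30*(-16) = -23536 - 1*(-480) = -23536 + 480 = -23056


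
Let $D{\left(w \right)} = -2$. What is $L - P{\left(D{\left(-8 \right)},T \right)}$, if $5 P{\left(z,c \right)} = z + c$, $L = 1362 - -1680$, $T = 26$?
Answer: $\frac{15186}{5} \approx 3037.2$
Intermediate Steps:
$L = 3042$ ($L = 1362 + 1680 = 3042$)
$P{\left(z,c \right)} = \frac{c}{5} + \frac{z}{5}$ ($P{\left(z,c \right)} = \frac{z + c}{5} = \frac{c + z}{5} = \frac{c}{5} + \frac{z}{5}$)
$L - P{\left(D{\left(-8 \right)},T \right)} = 3042 - \left(\frac{1}{5} \cdot 26 + \frac{1}{5} \left(-2\right)\right) = 3042 - \left(\frac{26}{5} - \frac{2}{5}\right) = 3042 - \frac{24}{5} = \frac{15186}{5}$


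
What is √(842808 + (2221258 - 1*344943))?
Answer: √2719123 ≈ 1649.0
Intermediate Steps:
√(842808 + (2221258 - 1*344943)) = √(842808 + (2221258 - 344943)) = √(842808 + 1876315) = √2719123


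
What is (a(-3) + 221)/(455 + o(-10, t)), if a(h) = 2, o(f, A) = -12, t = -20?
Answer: 223/443 ≈ 0.50339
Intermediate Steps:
(a(-3) + 221)/(455 + o(-10, t)) = (2 + 221)/(455 - 12) = 223/443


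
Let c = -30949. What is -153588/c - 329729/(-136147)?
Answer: 31115328257/4213613503 ≈ 7.3845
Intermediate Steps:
-153588/c - 329729/(-136147) = -153588/(-30949) - 329729/(-136147) = -153588*(-1/30949) - 329729*(-1/136147) = 153588/30949 + 329729/136147 = 31115328257/4213613503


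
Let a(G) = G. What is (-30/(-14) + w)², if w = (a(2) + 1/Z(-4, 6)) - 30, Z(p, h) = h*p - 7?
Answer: 31561924/47089 ≈ 670.26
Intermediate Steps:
Z(p, h) = -7 + h*p
w = -869/31 (w = (2 + 1/(-7 + 6*(-4))) - 30 = (2 + 1/(-7 - 24)) - 30 = (2 + 1/(-31)) - 30 = (2 - 1/31) - 30 = 61/31 - 30 = -869/31 ≈ -28.032)
(-30/(-14) + w)² = (-30/(-14) - 869/31)² = (-30*(-1/14) - 869/31)² = (15/7 - 869/31)² = (-5618/217)² = 31561924/47089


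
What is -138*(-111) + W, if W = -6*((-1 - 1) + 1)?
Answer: 15324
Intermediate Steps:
W = 6 (W = -6*(-2 + 1) = -6*(-1) = 6)
-138*(-111) + W = -138*(-111) + 6 = 15318 + 6 = 15324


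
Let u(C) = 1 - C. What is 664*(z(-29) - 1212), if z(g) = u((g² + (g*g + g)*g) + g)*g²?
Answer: 12696081720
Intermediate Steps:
z(g) = g²*(1 - g - g² - g*(g + g²)) (z(g) = (1 - ((g² + (g*g + g)*g) + g))*g² = (1 - ((g² + (g² + g)*g) + g))*g² = (1 - ((g² + (g + g²)*g) + g))*g² = (1 - ((g² + g*(g + g²)) + g))*g² = (1 - (g + g² + g*(g + g²)))*g² = (1 + (-g - g² - g*(g + g²)))*g² = (1 - g - g² - g*(g + g²))*g² = g²*(1 - g - g² - g*(g + g²)))
664*(z(-29) - 1212) = 664*((-29)²*(1 - 1*(-29)*(1 + (-29)² + 2*(-29))) - 1212) = 664*(841*(1 - 1*(-29)*(1 + 841 - 58)) - 1212) = 664*(841*(1 - 1*(-29)*784) - 1212) = 664*(841*(1 + 22736) - 1212) = 664*(841*22737 - 1212) = 664*(19121817 - 1212) = 664*19120605 = 12696081720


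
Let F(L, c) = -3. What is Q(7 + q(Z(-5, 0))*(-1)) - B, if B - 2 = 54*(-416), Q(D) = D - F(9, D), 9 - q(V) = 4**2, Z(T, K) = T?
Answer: 22479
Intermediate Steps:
q(V) = -7 (q(V) = 9 - 1*4**2 = 9 - 1*16 = 9 - 16 = -7)
Q(D) = 3 + D (Q(D) = D - 1*(-3) = D + 3 = 3 + D)
B = -22462 (B = 2 + 54*(-416) = 2 - 22464 = -22462)
Q(7 + q(Z(-5, 0))*(-1)) - B = (3 + (7 - 7*(-1))) - 1*(-22462) = (3 + (7 + 7)) + 22462 = (3 + 14) + 22462 = 17 + 22462 = 22479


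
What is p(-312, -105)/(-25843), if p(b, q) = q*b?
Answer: -32760/25843 ≈ -1.2677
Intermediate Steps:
p(b, q) = b*q
p(-312, -105)/(-25843) = -312*(-105)/(-25843) = 32760*(-1/25843) = -32760/25843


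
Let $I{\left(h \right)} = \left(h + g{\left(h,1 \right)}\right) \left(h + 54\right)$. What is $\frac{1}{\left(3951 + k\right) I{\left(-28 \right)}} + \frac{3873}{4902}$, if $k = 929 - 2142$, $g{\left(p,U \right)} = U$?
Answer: $\frac{1240699241}{1570336092} \approx 0.79008$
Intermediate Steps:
$k = -1213$ ($k = 929 - 2142 = -1213$)
$I{\left(h \right)} = \left(1 + h\right) \left(54 + h\right)$ ($I{\left(h \right)} = \left(h + 1\right) \left(h + 54\right) = \left(1 + h\right) \left(54 + h\right)$)
$\frac{1}{\left(3951 + k\right) I{\left(-28 \right)}} + \frac{3873}{4902} = \frac{1}{\left(3951 - 1213\right) \left(54 + \left(-28\right)^{2} + 55 \left(-28\right)\right)} + \frac{3873}{4902} = \frac{1}{2738 \left(54 + 784 - 1540\right)} + 3873 \cdot \frac{1}{4902} = \frac{1}{2738 \left(-702\right)} + \frac{1291}{1634} = \frac{1}{2738} \left(- \frac{1}{702}\right) + \frac{1291}{1634} = - \frac{1}{1922076} + \frac{1291}{1634} = \frac{1240699241}{1570336092}$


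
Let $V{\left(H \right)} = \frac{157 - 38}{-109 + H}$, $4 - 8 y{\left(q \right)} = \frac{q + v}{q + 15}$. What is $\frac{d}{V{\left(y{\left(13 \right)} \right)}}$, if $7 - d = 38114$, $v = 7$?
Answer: $\frac{231728667}{6664} \approx 34773.0$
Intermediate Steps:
$y{\left(q \right)} = \frac{1}{2} - \frac{7 + q}{8 \left(15 + q\right)}$ ($y{\left(q \right)} = \frac{1}{2} - \frac{\left(q + 7\right) \frac{1}{q + 15}}{8} = \frac{1}{2} - \frac{\left(7 + q\right) \frac{1}{15 + q}}{8} = \frac{1}{2} - \frac{\frac{1}{15 + q} \left(7 + q\right)}{8} = \frac{1}{2} - \frac{7 + q}{8 \left(15 + q\right)}$)
$V{\left(H \right)} = \frac{119}{-109 + H}$
$d = -38107$ ($d = 7 - 38114 = -38107$)
$\frac{d}{V{\left(y{\left(13 \right)} \right)}} = - \frac{38107}{119 \frac{1}{-109 + \frac{53 + 3 \cdot 13}{8 \left(15 + 13\right)}}} = - \frac{38107}{119 \frac{1}{-109 + \frac{53 + 39}{8 \cdot 28}}} = - \frac{38107}{119 \frac{1}{-109 + \frac{1}{8} \cdot \frac{1}{28} \cdot 92}} = - \frac{38107}{119 \frac{1}{-109 + \frac{23}{56}}} = - \frac{38107}{119 \frac{1}{- \frac{6081}{56}}} = - \frac{38107}{119 \left(- \frac{56}{6081}\right)} = - \frac{38107}{- \frac{6664}{6081}} = \left(-38107\right) \left(- \frac{6081}{6664}\right) = \frac{231728667}{6664}$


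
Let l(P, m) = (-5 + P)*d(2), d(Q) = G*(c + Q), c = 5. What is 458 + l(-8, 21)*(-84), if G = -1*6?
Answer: -45406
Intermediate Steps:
G = -6
d(Q) = -30 - 6*Q (d(Q) = -6*(5 + Q) = -30 - 6*Q)
l(P, m) = 210 - 42*P (l(P, m) = (-5 + P)*(-30 - 6*2) = (-5 + P)*(-30 - 12) = (-5 + P)*(-42) = 210 - 42*P)
458 + l(-8, 21)*(-84) = 458 + (210 - 42*(-8))*(-84) = 458 + (210 + 336)*(-84) = 458 + 546*(-84) = 458 - 45864 = -45406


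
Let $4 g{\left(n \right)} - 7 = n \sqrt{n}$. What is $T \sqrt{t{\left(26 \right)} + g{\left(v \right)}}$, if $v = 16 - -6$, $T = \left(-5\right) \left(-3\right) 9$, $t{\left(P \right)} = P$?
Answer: $\frac{135 \sqrt{111 + 22 \sqrt{22}}}{2} \approx 987.88$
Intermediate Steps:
$T = 135$ ($T = 15 \cdot 9 = 135$)
$v = 22$ ($v = 16 + 6 = 22$)
$g{\left(n \right)} = \frac{7}{4} + \frac{n^{\frac{3}{2}}}{4}$ ($g{\left(n \right)} = \frac{7}{4} + \frac{n \sqrt{n}}{4} = \frac{7}{4} + \frac{n^{\frac{3}{2}}}{4}$)
$T \sqrt{t{\left(26 \right)} + g{\left(v \right)}} = 135 \sqrt{26 + \left(\frac{7}{4} + \frac{22^{\frac{3}{2}}}{4}\right)} = 135 \sqrt{26 + \left(\frac{7}{4} + \frac{22 \sqrt{22}}{4}\right)} = 135 \sqrt{26 + \left(\frac{7}{4} + \frac{11 \sqrt{22}}{2}\right)} = 135 \sqrt{\frac{111}{4} + \frac{11 \sqrt{22}}{2}}$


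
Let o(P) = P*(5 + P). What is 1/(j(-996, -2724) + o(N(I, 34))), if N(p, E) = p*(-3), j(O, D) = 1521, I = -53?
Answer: 1/27597 ≈ 3.6236e-5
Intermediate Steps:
N(p, E) = -3*p
1/(j(-996, -2724) + o(N(I, 34))) = 1/(1521 + (-3*(-53))*(5 - 3*(-53))) = 1/(1521 + 159*(5 + 159)) = 1/(1521 + 159*164) = 1/(1521 + 26076) = 1/27597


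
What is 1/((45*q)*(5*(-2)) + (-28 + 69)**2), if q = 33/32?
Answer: 16/19471 ≈ 0.00082173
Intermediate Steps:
q = 33/32 (q = 33*(1/32) = 33/32 ≈ 1.0313)
1/((45*q)*(5*(-2)) + (-28 + 69)**2) = 1/((45*(33/32))*(5*(-2)) + (-28 + 69)**2) = 1/((1485/32)*(-10) + 41**2) = 1/(-7425/16 + 1681) = 1/(19471/16) = 16/19471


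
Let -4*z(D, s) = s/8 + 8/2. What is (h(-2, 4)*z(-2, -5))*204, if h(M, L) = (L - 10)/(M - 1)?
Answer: -1377/4 ≈ -344.25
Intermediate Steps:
z(D, s) = -1 - s/32 (z(D, s) = -(s/8 + 8/2)/4 = -(s*(1/8) + 8*(1/2))/4 = -(s/8 + 4)/4 = -(4 + s/8)/4 = -1 - s/32)
h(M, L) = (-10 + L)/(-1 + M)
(h(-2, 4)*z(-2, -5))*204 = (((-10 + 4)/(-1 - 2))*(-1 - 1/32*(-5)))*204 = ((-6/(-3))*(-1 + 5/32))*204 = (-1/3*(-6)*(-27/32))*204 = (2*(-27/32))*204 = -27/16*204 = -1377/4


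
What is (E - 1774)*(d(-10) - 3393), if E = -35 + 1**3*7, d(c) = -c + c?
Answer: 6114186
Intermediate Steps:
d(c) = 0
E = -28 (E = -35 + 1*7 = -35 + 7 = -28)
(E - 1774)*(d(-10) - 3393) = (-28 - 1774)*(0 - 3393) = -1802*(-3393) = 6114186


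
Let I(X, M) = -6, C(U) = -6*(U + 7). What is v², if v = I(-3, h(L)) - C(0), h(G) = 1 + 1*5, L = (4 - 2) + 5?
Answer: 1296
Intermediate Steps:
C(U) = -42 - 6*U (C(U) = -6*(7 + U) = -42 - 6*U)
L = 7 (L = 2 + 5 = 7)
h(G) = 6 (h(G) = 1 + 5 = 6)
v = 36 (v = -6 - (-42 - 6*0) = -6 - (-42 + 0) = -6 - 1*(-42) = -6 + 42 = 36)
v² = 36² = 1296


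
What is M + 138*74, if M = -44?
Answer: 10168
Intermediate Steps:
M + 138*74 = -44 + 138*74 = -44 + 10212 = 10168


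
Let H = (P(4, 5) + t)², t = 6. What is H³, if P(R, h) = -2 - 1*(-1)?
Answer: 15625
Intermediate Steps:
P(R, h) = -1 (P(R, h) = -2 + 1 = -1)
H = 25 (H = (-1 + 6)² = 5² = 25)
H³ = 25³ = 15625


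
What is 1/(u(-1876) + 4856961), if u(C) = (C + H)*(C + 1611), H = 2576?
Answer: 1/4671461 ≈ 2.1407e-7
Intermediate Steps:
u(C) = (1611 + C)*(2576 + C) (u(C) = (C + 2576)*(C + 1611) = (2576 + C)*(1611 + C) = (1611 + C)*(2576 + C))
1/(u(-1876) + 4856961) = 1/((4149936 + (-1876)² + 4187*(-1876)) + 4856961) = 1/((4149936 + 3519376 - 7854812) + 4856961) = 1/(-185500 + 4856961) = 1/4671461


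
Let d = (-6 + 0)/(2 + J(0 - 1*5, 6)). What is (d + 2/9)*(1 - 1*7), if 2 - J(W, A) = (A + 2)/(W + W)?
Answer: 37/6 ≈ 6.1667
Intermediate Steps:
J(W, A) = 2 - (2 + A)/(2*W) (J(W, A) = 2 - (A + 2)/(W + W) = 2 - (2 + A)/(2*W))
d = -5/4 (d = (-6 + 0)/(2 + (-2 - 1*6 + 4*(0 - 1*5))/(2*(0 - 1*5))) = -6/(2 + (-2 - 6 + 4*(0 - 5))/(2*(0 - 5))) = -6/(2 + (½)*(-2 - 6 + 4*(-5))/(-5)) = -6/(2 + (½)*(-⅕)*(-2 - 6 - 20)) = -6/(2 + (½)*(-⅕)*(-28)) = -6/(2 + 14/5) = -6/24/5 = -6*5/24 = -5/4 ≈ -1.2500)
(d + 2/9)*(1 - 1*7) = (-5/4 + 2/9)*(1 - 1*7) = (-5/4 + 2*(⅑))*(1 - 7) = (-5/4 + 2/9)*(-6) = -37/36*(-6) = 37/6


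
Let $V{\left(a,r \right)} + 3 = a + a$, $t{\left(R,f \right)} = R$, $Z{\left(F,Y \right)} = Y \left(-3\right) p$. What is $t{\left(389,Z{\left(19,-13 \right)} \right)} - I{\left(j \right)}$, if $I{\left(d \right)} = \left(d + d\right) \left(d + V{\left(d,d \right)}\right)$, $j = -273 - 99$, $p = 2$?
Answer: $-832147$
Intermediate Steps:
$Z{\left(F,Y \right)} = - 6 Y$ ($Z{\left(F,Y \right)} = Y \left(-3\right) 2 = - 3 Y 2 = - 6 Y$)
$V{\left(a,r \right)} = -3 + 2 a$ ($V{\left(a,r \right)} = -3 + \left(a + a\right) = -3 + 2 a$)
$j = -372$
$I{\left(d \right)} = 2 d \left(-3 + 3 d\right)$ ($I{\left(d \right)} = \left(d + d\right) \left(d + \left(-3 + 2 d\right)\right) = 2 d \left(-3 + 3 d\right)$)
$t{\left(389,Z{\left(19,-13 \right)} \right)} - I{\left(j \right)} = 389 - 6 \left(-372\right) \left(-1 - 372\right) = 389 - 6 \left(-372\right) \left(-373\right) = 389 - 832536 = -832147$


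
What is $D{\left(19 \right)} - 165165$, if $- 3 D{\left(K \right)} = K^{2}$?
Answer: $- \frac{495856}{3} \approx -1.6529 \cdot 10^{5}$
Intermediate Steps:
$D{\left(K \right)} = - \frac{K^{2}}{3}$
$D{\left(19 \right)} - 165165 = - \frac{19^{2}}{3} - 165165 = \left(- \frac{1}{3}\right) 361 - 165165 = - \frac{361}{3} - 165165 = - \frac{495856}{3}$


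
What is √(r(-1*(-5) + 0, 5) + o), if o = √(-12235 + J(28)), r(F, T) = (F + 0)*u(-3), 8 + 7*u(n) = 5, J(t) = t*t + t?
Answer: √(-105 + 49*I*√11423)/7 ≈ 7.2373 + 7.3839*I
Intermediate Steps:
J(t) = t + t² (J(t) = t² + t = t + t²)
u(n) = -3/7 (u(n) = -8/7 + (⅐)*5 = -8/7 + 5/7 = -3/7)
r(F, T) = -3*F/7 (r(F, T) = (F + 0)*(-3/7) = F*(-3/7) = -3*F/7)
o = I*√11423 (o = √(-12235 + 28*(1 + 28)) = √(-12235 + 28*29) = √(-12235 + 812) = √(-11423) = I*√11423 ≈ 106.88*I)
√(r(-1*(-5) + 0, 5) + o) = √(-3*(-1*(-5) + 0)/7 + I*√11423) = √(-3*(5 + 0)/7 + I*√11423) = √(-3/7*5 + I*√11423) = √(-15/7 + I*√11423)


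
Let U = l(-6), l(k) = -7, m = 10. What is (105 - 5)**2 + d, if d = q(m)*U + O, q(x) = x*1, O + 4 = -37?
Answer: 9889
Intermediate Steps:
O = -41 (O = -4 - 37 = -41)
q(x) = x
U = -7
d = -111 (d = 10*(-7) - 41 = -70 - 41 = -111)
(105 - 5)**2 + d = (105 - 5)**2 - 111 = 100**2 - 111 = 10000 - 111 = 9889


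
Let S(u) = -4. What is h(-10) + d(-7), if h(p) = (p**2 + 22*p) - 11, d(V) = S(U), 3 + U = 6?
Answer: -135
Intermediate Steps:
U = 3 (U = -3 + 6 = 3)
d(V) = -4
h(p) = -11 + p**2 + 22*p
h(-10) + d(-7) = (-11 + (-10)**2 + 22*(-10)) - 4 = (-11 + 100 - 220) - 4 = -131 - 4 = -135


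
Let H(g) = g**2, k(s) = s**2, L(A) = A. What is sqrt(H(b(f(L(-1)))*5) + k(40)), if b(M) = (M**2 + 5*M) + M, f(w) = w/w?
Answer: 5*sqrt(113) ≈ 53.151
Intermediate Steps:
f(w) = 1
b(M) = M**2 + 6*M
sqrt(H(b(f(L(-1)))*5) + k(40)) = sqrt(((1*(6 + 1))*5)**2 + 40**2) = sqrt(((1*7)*5)**2 + 1600) = sqrt((7*5)**2 + 1600) = sqrt(35**2 + 1600) = sqrt(1225 + 1600) = sqrt(2825) = 5*sqrt(113)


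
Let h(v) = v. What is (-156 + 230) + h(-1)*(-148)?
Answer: 222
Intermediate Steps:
(-156 + 230) + h(-1)*(-148) = (-156 + 230) - 1*(-148) = 74 + 148 = 222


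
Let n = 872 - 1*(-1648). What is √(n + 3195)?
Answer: 3*√635 ≈ 75.598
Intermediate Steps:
n = 2520 (n = 872 + 1648 = 2520)
√(n + 3195) = √(2520 + 3195) = √5715 = 3*√635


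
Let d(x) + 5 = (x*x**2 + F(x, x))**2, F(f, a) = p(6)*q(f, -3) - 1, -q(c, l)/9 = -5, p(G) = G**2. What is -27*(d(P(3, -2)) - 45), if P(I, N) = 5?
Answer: -82120122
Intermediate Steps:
q(c, l) = 45 (q(c, l) = -9*(-5) = 45)
F(f, a) = 1619 (F(f, a) = 6**2*45 - 1 = 36*45 - 1 = 1620 - 1 = 1619)
d(x) = -5 + (1619 + x**3)**2 (d(x) = -5 + (x*x**2 + 1619)**2 = -5 + (x**3 + 1619)**2 = -5 + (1619 + x**3)**2)
-27*(d(P(3, -2)) - 45) = -27*((-5 + (1619 + 5**3)**2) - 45) = -27*((-5 + (1619 + 125)**2) - 45) = -27*((-5 + 1744**2) - 45) = -27*((-5 + 3041536) - 45) = -27*(3041531 - 45) = -27*3041486 = -82120122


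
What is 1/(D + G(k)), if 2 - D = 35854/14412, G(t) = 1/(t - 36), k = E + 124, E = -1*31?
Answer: -45638/21461 ≈ -2.1266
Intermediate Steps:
E = -31
k = 93 (k = -31 + 124 = 93)
G(t) = 1/(-36 + t)
D = -3515/7206 (D = 2 - 35854/14412 = 2 - 1*17927/7206 = 2 - 17927/7206 = -3515/7206 ≈ -0.48779)
1/(D + G(k)) = 1/(-3515/7206 + 1/(-36 + 93)) = 1/(-3515/7206 + 1/57) = 1/(-21461/45638) = -45638/21461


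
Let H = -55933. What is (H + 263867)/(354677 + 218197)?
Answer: 103967/286437 ≈ 0.36297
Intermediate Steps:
(H + 263867)/(354677 + 218197) = (-55933 + 263867)/(354677 + 218197) = 207934/572874 = 207934*(1/572874) = 103967/286437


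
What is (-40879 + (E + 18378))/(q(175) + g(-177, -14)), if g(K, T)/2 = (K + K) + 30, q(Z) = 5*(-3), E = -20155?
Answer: 42656/663 ≈ 64.338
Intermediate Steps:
q(Z) = -15
g(K, T) = 60 + 4*K (g(K, T) = 2*((K + K) + 30) = 2*(2*K + 30) = 2*(30 + 2*K) = 60 + 4*K)
(-40879 + (E + 18378))/(q(175) + g(-177, -14)) = (-40879 + (-20155 + 18378))/(-15 + (60 + 4*(-177))) = (-40879 - 1777)/(-15 + (60 - 708)) = -42656/(-15 - 648) = -42656/(-663) = -42656*(-1/663) = 42656/663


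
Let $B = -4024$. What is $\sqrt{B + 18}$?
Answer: $i \sqrt{4006} \approx 63.293 i$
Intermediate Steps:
$\sqrt{B + 18} = \sqrt{-4024 + 18} = \sqrt{-4006} = i \sqrt{4006}$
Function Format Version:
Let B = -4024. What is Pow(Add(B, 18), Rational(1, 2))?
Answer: Mul(I, Pow(4006, Rational(1, 2))) ≈ Mul(63.293, I)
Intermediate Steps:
Pow(Add(B, 18), Rational(1, 2)) = Pow(Add(-4024, 18), Rational(1, 2)) = Pow(-4006, Rational(1, 2)) = Mul(I, Pow(4006, Rational(1, 2)))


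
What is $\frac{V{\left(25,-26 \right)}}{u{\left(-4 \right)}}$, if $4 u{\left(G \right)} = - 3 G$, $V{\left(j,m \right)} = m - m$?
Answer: $0$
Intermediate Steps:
$V{\left(j,m \right)} = 0$
$u{\left(G \right)} = - \frac{3 G}{4}$ ($u{\left(G \right)} = \frac{\left(-3\right) G}{4} = - \frac{3 G}{4}$)
$\frac{V{\left(25,-26 \right)}}{u{\left(-4 \right)}} = \frac{0}{\left(- \frac{3}{4}\right) \left(-4\right)} = \frac{0}{3} = 0 \cdot \frac{1}{3} = 0$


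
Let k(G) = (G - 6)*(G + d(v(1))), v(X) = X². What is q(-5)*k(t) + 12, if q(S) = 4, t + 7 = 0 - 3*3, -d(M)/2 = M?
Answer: 1596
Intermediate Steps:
d(M) = -2*M
t = -16 (t = -7 + (0 - 3*3) = -7 + (0 - 9) = -7 - 9 = -16)
k(G) = (-6 + G)*(-2 + G) (k(G) = (G - 6)*(G - 2*1²) = (-6 + G)*(G - 2*1) = (-6 + G)*(G - 2) = (-6 + G)*(-2 + G))
q(-5)*k(t) + 12 = 4*(12 + (-16)² - 8*(-16)) + 12 = 4*(12 + 256 + 128) + 12 = 4*396 + 12 = 1584 + 12 = 1596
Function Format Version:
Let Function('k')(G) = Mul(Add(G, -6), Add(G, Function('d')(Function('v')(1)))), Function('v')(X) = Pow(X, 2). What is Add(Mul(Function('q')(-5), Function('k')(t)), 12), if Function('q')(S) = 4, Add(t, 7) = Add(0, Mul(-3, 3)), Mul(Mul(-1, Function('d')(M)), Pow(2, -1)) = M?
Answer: 1596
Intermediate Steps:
Function('d')(M) = Mul(-2, M)
t = -16 (t = Add(-7, Add(0, Mul(-3, 3))) = Add(-7, Add(0, -9)) = Add(-7, -9) = -16)
Function('k')(G) = Mul(Add(-6, G), Add(-2, G)) (Function('k')(G) = Mul(Add(G, -6), Add(G, Mul(-2, Pow(1, 2)))) = Mul(Add(-6, G), Add(G, Mul(-2, 1))) = Mul(Add(-6, G), Add(G, -2)) = Mul(Add(-6, G), Add(-2, G)))
Add(Mul(Function('q')(-5), Function('k')(t)), 12) = Add(Mul(4, Add(12, Pow(-16, 2), Mul(-8, -16))), 12) = Add(Mul(4, Add(12, 256, 128)), 12) = Add(Mul(4, 396), 12) = Add(1584, 12) = 1596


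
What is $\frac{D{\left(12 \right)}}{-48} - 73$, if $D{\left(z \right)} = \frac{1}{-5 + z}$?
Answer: $- \frac{24529}{336} \approx -73.003$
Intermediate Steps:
$\frac{D{\left(12 \right)}}{-48} - 73 = \frac{1}{\left(-5 + 12\right) \left(-48\right)} - 73 = \frac{1}{7} \left(- \frac{1}{48}\right) - 73 = - \frac{1}{336} - 73 = - \frac{24529}{336}$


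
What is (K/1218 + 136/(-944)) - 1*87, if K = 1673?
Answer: -440260/5133 ≈ -85.771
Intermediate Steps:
(K/1218 + 136/(-944)) - 1*87 = (1673/1218 + 136/(-944)) - 1*87 = (1673*(1/1218) + 136*(-1/944)) - 87 = (239/174 - 17/118) - 87 = 6311/5133 - 87 = -440260/5133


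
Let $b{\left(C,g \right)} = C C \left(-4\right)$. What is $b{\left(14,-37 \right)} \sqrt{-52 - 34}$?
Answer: $- 784 i \sqrt{86} \approx - 7270.5 i$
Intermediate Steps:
$b{\left(C,g \right)} = - 4 C^{2}$ ($b{\left(C,g \right)} = C^{2} \left(-4\right) = - 4 C^{2}$)
$b{\left(14,-37 \right)} \sqrt{-52 - 34} = - 4 \cdot 14^{2} \sqrt{-52 - 34} = \left(-4\right) 196 \sqrt{-86} = - 784 i \sqrt{86}$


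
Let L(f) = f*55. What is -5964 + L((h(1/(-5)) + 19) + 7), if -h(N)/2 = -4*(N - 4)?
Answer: -6382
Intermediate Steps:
h(N) = -32 + 8*N (h(N) = -(-8)*(N - 4) = -(-8)*(-4 + N) = -2*(16 - 4*N) = -32 + 8*N)
L(f) = 55*f
-5964 + L((h(1/(-5)) + 19) + 7) = -5964 + 55*(((-32 + 8/(-5)) + 19) + 7) = -5964 + 55*(((-32 + 8*(-1/5)) + 19) + 7) = -5964 + 55*(((-32 - 8/5) + 19) + 7) = -5964 + 55*((-168/5 + 19) + 7) = -5964 + 55*(-73/5 + 7) = -5964 + 55*(-38/5) = -5964 - 418 = -6382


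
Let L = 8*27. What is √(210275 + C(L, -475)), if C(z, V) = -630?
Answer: √209645 ≈ 457.87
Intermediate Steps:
L = 216
√(210275 + C(L, -475)) = √(210275 - 630) = √209645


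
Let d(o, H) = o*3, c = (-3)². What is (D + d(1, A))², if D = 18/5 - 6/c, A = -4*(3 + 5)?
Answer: 7921/225 ≈ 35.204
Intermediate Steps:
A = -32 (A = -4*8 = -32)
c = 9
d(o, H) = 3*o
D = 44/15 (D = 18/5 - 6/9 = 18*(⅕) - 6*⅑ = 18/5 - ⅔ = 44/15 ≈ 2.9333)
(D + d(1, A))² = (44/15 + 3*1)² = (44/15 + 3)² = (89/15)² = 7921/225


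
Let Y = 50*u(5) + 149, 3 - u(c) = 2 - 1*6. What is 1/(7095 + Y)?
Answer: 1/7594 ≈ 0.00013168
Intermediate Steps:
u(c) = 7 (u(c) = 3 - (2 - 1*6) = 3 - (2 - 6) = 3 - 1*(-4) = 3 + 4 = 7)
Y = 499 (Y = 50*7 + 149 = 350 + 149 = 499)
1/(7095 + Y) = 1/(7095 + 499) = 1/7594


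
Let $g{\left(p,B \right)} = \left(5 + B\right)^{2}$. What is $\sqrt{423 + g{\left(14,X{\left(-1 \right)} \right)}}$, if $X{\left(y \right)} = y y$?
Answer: $3 \sqrt{51} \approx 21.424$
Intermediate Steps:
$X{\left(y \right)} = y^{2}$
$\sqrt{423 + g{\left(14,X{\left(-1 \right)} \right)}} = \sqrt{423 + \left(5 + \left(-1\right)^{2}\right)^{2}} = \sqrt{423 + \left(5 + 1\right)^{2}} = \sqrt{423 + 6^{2}} = \sqrt{423 + 36} = \sqrt{459} = 3 \sqrt{51}$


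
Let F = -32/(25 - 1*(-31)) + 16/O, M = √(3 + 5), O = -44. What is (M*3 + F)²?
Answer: 432072/5929 - 864*√2/77 ≈ 57.006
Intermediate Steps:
M = 2*√2 (M = √8 = 2*√2 ≈ 2.8284)
F = -72/77 (F = -32/(25 - 1*(-31)) + 16/(-44) = -32/(25 + 31) + 16*(-1/44) = -32/56 - 4/11 = -32*1/56 - 4/11 = -4/7 - 4/11 = -72/77 ≈ -0.93507)
(M*3 + F)² = ((2*√2)*3 - 72/77)² = (6*√2 - 72/77)² = (-72/77 + 6*√2)²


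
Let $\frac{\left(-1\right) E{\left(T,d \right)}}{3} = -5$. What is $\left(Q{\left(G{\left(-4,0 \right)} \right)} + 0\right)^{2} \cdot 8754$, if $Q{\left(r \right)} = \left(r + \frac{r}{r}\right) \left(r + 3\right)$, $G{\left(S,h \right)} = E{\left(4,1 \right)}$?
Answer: $726091776$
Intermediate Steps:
$E{\left(T,d \right)} = 15$ ($E{\left(T,d \right)} = \left(-3\right) \left(-5\right) = 15$)
$G{\left(S,h \right)} = 15$
$Q{\left(r \right)} = \left(1 + r\right) \left(3 + r\right)$ ($Q{\left(r \right)} = \left(r + 1\right) \left(3 + r\right) = \left(1 + r\right) \left(3 + r\right)$)
$\left(Q{\left(G{\left(-4,0 \right)} \right)} + 0\right)^{2} \cdot 8754 = \left(\left(3 + 15^{2} + 4 \cdot 15\right) + 0\right)^{2} \cdot 8754 = \left(\left(3 + 225 + 60\right) + 0\right)^{2} \cdot 8754 = \left(288 + 0\right)^{2} \cdot 8754 = 288^{2} \cdot 8754 = 82944 \cdot 8754 = 726091776$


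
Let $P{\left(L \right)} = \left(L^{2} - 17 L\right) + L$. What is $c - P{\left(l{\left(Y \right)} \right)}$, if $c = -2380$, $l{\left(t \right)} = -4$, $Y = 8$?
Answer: $-2460$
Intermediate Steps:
$P{\left(L \right)} = L^{2} - 16 L$
$c - P{\left(l{\left(Y \right)} \right)} = -2380 - - 4 \left(-16 - 4\right) = -2380 - \left(-4\right) \left(-20\right) = -2380 - 80 = -2460$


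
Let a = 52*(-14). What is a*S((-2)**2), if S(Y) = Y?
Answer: -2912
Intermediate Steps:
a = -728
a*S((-2)**2) = -728*(-2)**2 = -728*4 = -2912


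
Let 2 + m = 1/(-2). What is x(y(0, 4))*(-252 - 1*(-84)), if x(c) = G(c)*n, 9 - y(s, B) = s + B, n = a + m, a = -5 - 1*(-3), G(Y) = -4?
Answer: -3024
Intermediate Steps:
m = -5/2 (m = -2 + 1/(-2) = -2 - 1/2 = -5/2 ≈ -2.5000)
a = -2 (a = -5 + 3 = -2)
n = -9/2 (n = -2 - 5/2 = -9/2 ≈ -4.5000)
y(s, B) = 9 - B - s (y(s, B) = 9 - (s + B) = 9 - (B + s) = 9 + (-B - s) = 9 - B - s)
x(c) = 18 (x(c) = -4*(-9/2) = 18)
x(y(0, 4))*(-252 - 1*(-84)) = 18*(-252 - 1*(-84)) = 18*(-252 + 84) = 18*(-168) = -3024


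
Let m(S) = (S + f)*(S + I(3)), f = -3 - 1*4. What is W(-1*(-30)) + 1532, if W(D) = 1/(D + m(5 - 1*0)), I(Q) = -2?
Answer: 36769/24 ≈ 1532.0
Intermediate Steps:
f = -7 (f = -3 - 4 = -7)
m(S) = (-7 + S)*(-2 + S) (m(S) = (S - 7)*(S - 2) = (-7 + S)*(-2 + S))
W(D) = 1/(-6 + D) (W(D) = 1/(D + (14 + (5 - 1*0)² - 9*(5 - 1*0))) = 1/(D + (14 + (5 + 0)² - 9*(5 + 0))) = 1/(D + (14 + 5² - 9*5)) = 1/(D + (14 + 25 - 45)) = 1/(D - 6) = 1/(-6 + D))
W(-1*(-30)) + 1532 = 1/(-6 - 1*(-30)) + 1532 = 1/(-6 + 30) + 1532 = 1/24 + 1532 = 36769/24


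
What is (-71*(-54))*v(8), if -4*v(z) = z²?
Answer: -61344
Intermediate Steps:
v(z) = -z²/4
(-71*(-54))*v(8) = (-71*(-54))*(-¼*8²) = 3834*(-¼*64) = 3834*(-16) = -61344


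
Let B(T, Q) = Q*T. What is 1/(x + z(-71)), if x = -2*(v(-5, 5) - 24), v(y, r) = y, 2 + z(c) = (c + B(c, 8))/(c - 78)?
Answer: 149/8983 ≈ 0.016587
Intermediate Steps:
z(c) = -2 + 9*c/(-78 + c) (z(c) = -2 + (c + 8*c)/(c - 78) = -2 + (9*c)/(-78 + c) = -2 + 9*c/(-78 + c))
x = 58 (x = -2*(-5 - 24) = -2*(-29) = 58)
1/(x + z(-71)) = 1/(58 + (156 + 7*(-71))/(-78 - 71)) = 1/(58 + (156 - 497)/(-149)) = 1/(58 - 1/149*(-341)) = 1/(58 + 341/149) = 1/(8983/149) = 149/8983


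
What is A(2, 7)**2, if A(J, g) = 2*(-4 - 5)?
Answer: 324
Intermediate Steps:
A(J, g) = -18 (A(J, g) = 2*(-9) = -18)
A(2, 7)**2 = (-18)**2 = 324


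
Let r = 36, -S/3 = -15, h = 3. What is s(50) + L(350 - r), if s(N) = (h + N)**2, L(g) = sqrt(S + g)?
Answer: 2809 + sqrt(359) ≈ 2827.9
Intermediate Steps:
S = 45 (S = -3*(-15) = 45)
L(g) = sqrt(45 + g)
s(N) = (3 + N)**2
s(50) + L(350 - r) = (3 + 50)**2 + sqrt(45 + (350 - 1*36)) = 53**2 + sqrt(45 + (350 - 36)) = 2809 + sqrt(45 + 314) = 2809 + sqrt(359)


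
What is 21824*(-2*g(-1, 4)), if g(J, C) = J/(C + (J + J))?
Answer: 21824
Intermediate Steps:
g(J, C) = J/(C + 2*J)
21824*(-2*g(-1, 4)) = 21824*(-(-2)/(4 + 2*(-1))) = 21824*(-(-2)/(4 - 2)) = 21824*(-(-2)/2) = 21824*(-2*(-½)) = 21824*1 = 21824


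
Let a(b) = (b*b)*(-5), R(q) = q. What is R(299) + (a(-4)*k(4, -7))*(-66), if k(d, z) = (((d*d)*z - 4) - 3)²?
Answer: 74770379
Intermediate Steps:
k(d, z) = (-7 + z*d²)² (k(d, z) = ((d²*z - 4) - 3)² = ((z*d² - 4) - 3)² = ((-4 + z*d²) - 3)² = (-7 + z*d²)²)
a(b) = -5*b² (a(b) = b²*(-5) = -5*b²)
R(299) + (a(-4)*k(4, -7))*(-66) = 299 + ((-5*(-4)²)*(-7 - 7*4²)²)*(-66) = 299 + ((-5*16)*(-7 - 7*16)²)*(-66) = 299 - 80*(-7 - 112)²*(-66) = 299 - 80*(-119)²*(-66) = 299 - 80*14161*(-66) = 299 - 1132880*(-66) = 299 + 74770080 = 74770379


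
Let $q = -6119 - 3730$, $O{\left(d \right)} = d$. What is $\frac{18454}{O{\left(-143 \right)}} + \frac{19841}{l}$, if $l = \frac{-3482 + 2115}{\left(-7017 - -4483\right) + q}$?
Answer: $\frac{35108601111}{195481} \approx 1.796 \cdot 10^{5}$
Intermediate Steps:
$q = -9849$ ($q = -6119 - 3730 = -9849$)
$l = \frac{1367}{12383}$ ($l = \frac{-3482 + 2115}{\left(-7017 - -4483\right) - 9849} = - \frac{1367}{\left(-7017 + 4483\right) - 9849} = - \frac{1367}{-2534 - 9849} = - \frac{1367}{-12383} = \left(-1367\right) \left(- \frac{1}{12383}\right) = \frac{1367}{12383} \approx 0.11039$)
$\frac{18454}{O{\left(-143 \right)}} + \frac{19841}{l} = \frac{18454}{-143} + \frac{19841}{\frac{1367}{12383}} = 18454 \left(- \frac{1}{143}\right) + 19841 \cdot \frac{12383}{1367} = - \frac{18454}{143} + \frac{245691103}{1367} = \frac{35108601111}{195481}$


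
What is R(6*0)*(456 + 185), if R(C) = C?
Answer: 0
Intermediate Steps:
R(6*0)*(456 + 185) = (6*0)*(456 + 185) = 0*641 = 0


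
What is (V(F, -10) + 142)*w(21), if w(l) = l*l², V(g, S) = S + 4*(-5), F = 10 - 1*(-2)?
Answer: 1037232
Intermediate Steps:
F = 12 (F = 10 + 2 = 12)
V(g, S) = -20 + S (V(g, S) = S - 20 = -20 + S)
w(l) = l³
(V(F, -10) + 142)*w(21) = ((-20 - 10) + 142)*21³ = (-30 + 142)*9261 = 112*9261 = 1037232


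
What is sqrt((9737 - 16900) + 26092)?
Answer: sqrt(18929) ≈ 137.58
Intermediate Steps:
sqrt((9737 - 16900) + 26092) = sqrt(-7163 + 26092) = sqrt(18929)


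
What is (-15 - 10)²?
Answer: 625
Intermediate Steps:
(-15 - 10)² = (-25)² = 625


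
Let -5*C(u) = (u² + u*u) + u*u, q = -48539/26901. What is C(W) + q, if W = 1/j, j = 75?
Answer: -151693342/84065625 ≈ -1.8045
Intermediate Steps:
W = 1/75 ≈ 0.013333
q = -48539/26901 (q = -48539*1/26901 = -48539/26901 ≈ -1.8044)
C(u) = -3*u²/5 (C(u) = -((u² + u*u) + u*u)/5 = -((u² + u²) + u²)/5 = -(2*u² + u²)/5 = -3*u²/5)
C(W) + q = -3*(1/75)²/5 - 48539/26901 = -⅗*1/5625 - 48539/26901 = -1/9375 - 48539/26901 = -151693342/84065625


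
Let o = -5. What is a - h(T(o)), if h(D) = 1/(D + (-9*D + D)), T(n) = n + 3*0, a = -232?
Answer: -8121/35 ≈ -232.03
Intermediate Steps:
T(n) = n (T(n) = n + 0 = n)
h(D) = -1/(7*D) (h(D) = 1/(D - 8*D) = 1/(-7*D) = -1/(7*D))
a - h(T(o)) = -232 - (-1)/(7*(-5)) = -232 - (-1)*(-1)/(7*5) = -232 - 1*1/35 = -232 - 1/35 = -8121/35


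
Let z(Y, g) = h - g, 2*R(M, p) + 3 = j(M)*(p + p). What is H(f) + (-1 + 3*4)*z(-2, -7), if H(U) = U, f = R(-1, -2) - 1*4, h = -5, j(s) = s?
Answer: 37/2 ≈ 18.500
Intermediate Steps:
R(M, p) = -3/2 + M*p (R(M, p) = -3/2 + (M*(p + p))/2 = -3/2 + (M*(2*p))/2 = -3/2 + (2*M*p)/2 = -3/2 + M*p)
f = -7/2 (f = (-3/2 - 1*(-2)) - 1*4 = (-3/2 + 2) - 4 = ½ - 4 = -7/2 ≈ -3.5000)
z(Y, g) = -5 - g
H(f) + (-1 + 3*4)*z(-2, -7) = -7/2 + (-1 + 3*4)*(-5 - 1*(-7)) = -7/2 + (-1 + 12)*(-5 + 7) = -7/2 + 11*2 = -7/2 + 22 = 37/2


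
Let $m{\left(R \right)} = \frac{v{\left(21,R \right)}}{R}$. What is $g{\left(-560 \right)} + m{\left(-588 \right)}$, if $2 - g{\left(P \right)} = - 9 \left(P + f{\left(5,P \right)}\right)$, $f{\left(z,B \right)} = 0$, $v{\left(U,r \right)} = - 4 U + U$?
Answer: $- \frac{141061}{28} \approx -5037.9$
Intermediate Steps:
$v{\left(U,r \right)} = - 3 U$
$m{\left(R \right)} = - \frac{63}{R}$ ($m{\left(R \right)} = \frac{\left(-3\right) 21}{R} = - \frac{63}{R}$)
$g{\left(P \right)} = 2 + 9 P$ ($g{\left(P \right)} = 2 - - 9 \left(P + 0\right) = 2 - - 9 P = 2 + 9 P$)
$g{\left(-560 \right)} + m{\left(-588 \right)} = \left(2 + 9 \left(-560\right)\right) - \frac{63}{-588} = \left(2 - 5040\right) - - \frac{3}{28} = -5038 + \frac{3}{28} = - \frac{141061}{28}$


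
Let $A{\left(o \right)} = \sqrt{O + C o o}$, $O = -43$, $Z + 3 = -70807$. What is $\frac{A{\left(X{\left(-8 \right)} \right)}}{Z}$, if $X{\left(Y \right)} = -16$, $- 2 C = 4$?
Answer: $- \frac{i \sqrt{555}}{70810} \approx - 0.0003327 i$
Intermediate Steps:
$Z = -70810$ ($Z = -3 - 70807 = -70810$)
$C = -2$ ($C = \left(- \frac{1}{2}\right) 4 = -2$)
$A{\left(o \right)} = \sqrt{-43 - 2 o^{2}}$ ($A{\left(o \right)} = \sqrt{-43 + - 2 o o} = \sqrt{-43 - 2 o^{2}}$)
$\frac{A{\left(X{\left(-8 \right)} \right)}}{Z} = \frac{\sqrt{-43 - 2 \left(-16\right)^{2}}}{-70810} = \sqrt{-43 - 512} \left(- \frac{1}{70810}\right) = \sqrt{-555} \left(- \frac{1}{70810}\right) = i \sqrt{555} \left(- \frac{1}{70810}\right) = - \frac{i \sqrt{555}}{70810}$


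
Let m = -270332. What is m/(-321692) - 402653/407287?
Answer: -4856884898/32755242401 ≈ -0.14828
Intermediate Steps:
m/(-321692) - 402653/407287 = -270332/(-321692) - 402653/407287 = -270332*(-1/321692) - 402653*1/407287 = 67583/80423 - 402653/407287 = -4856884898/32755242401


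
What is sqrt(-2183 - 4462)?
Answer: I*sqrt(6645) ≈ 81.517*I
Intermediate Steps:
sqrt(-2183 - 4462) = sqrt(-6645) = I*sqrt(6645)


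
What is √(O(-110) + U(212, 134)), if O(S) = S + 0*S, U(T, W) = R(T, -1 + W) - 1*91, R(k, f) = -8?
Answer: I*√209 ≈ 14.457*I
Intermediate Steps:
U(T, W) = -99 (U(T, W) = -8 - 1*91 = -8 - 91 = -99)
O(S) = S (O(S) = S + 0 = S)
√(O(-110) + U(212, 134)) = √(-110 - 99) = √(-209) = I*√209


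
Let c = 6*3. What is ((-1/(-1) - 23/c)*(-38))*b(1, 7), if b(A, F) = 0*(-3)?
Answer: 0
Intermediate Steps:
b(A, F) = 0
c = 18
((-1/(-1) - 23/c)*(-38))*b(1, 7) = ((-1/(-1) - 23/18)*(-38))*0 = ((-1*(-1) - 23*1/18)*(-38))*0 = ((1 - 23/18)*(-38))*0 = -5/18*(-38)*0 = (95/9)*0 = 0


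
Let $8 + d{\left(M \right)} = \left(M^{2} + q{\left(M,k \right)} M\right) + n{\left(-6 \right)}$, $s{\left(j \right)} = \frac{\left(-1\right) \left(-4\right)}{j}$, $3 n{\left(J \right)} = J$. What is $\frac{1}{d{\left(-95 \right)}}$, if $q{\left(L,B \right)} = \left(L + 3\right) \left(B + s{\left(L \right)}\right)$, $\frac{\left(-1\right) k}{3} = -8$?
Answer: $\frac{1}{218407} \approx 4.5786 \cdot 10^{-6}$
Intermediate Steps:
$n{\left(J \right)} = \frac{J}{3}$
$k = 24$ ($k = \left(-3\right) \left(-8\right) = 24$)
$s{\left(j \right)} = \frac{4}{j}$
$q{\left(L,B \right)} = \left(3 + L\right) \left(B + \frac{4}{L}\right)$ ($q{\left(L,B \right)} = \left(L + 3\right) \left(B + \frac{4}{L}\right) = \left(3 + L\right) \left(B + \frac{4}{L}\right)$)
$d{\left(M \right)} = -10 + M^{2} + M \left(76 + \frac{12}{M} + 24 M\right)$ ($d{\left(M \right)} = -8 + \left(\left(M^{2} + \left(4 + 3 \cdot 24 + \frac{12}{M} + 24 M\right) M\right) + \frac{1}{3} \left(-6\right)\right) = -8 - \left(2 - M^{2} - \left(4 + 72 + \frac{12}{M} + 24 M\right) M\right) = -8 - \left(2 - M^{2} - \left(76 + \frac{12}{M} + 24 M\right) M\right) = -8 - \left(2 - M^{2} - M \left(76 + \frac{12}{M} + 24 M\right)\right) = -8 + \left(-2 + M^{2} + M \left(76 + \frac{12}{M} + 24 M\right)\right) = -10 + M^{2} + M \left(76 + \frac{12}{M} + 24 M\right)$)
$\frac{1}{d{\left(-95 \right)}} = \frac{1}{2 + 25 \left(-95\right)^{2} + 76 \left(-95\right)} = \frac{1}{2 + 25 \cdot 9025 - 7220} = \frac{1}{2 + 225625 - 7220} = \frac{1}{218407}$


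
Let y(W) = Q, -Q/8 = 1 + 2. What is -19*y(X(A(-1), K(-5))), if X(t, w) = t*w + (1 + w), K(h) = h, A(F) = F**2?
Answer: 456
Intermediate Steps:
X(t, w) = 1 + w + t*w
Q = -24 (Q = -8*(1 + 2) = -8*3 = -24)
y(W) = -24
-19*y(X(A(-1), K(-5))) = -19*(-24) = 456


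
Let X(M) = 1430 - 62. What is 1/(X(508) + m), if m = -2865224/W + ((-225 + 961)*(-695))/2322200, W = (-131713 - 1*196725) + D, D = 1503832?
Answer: 34118749335/46583763331384 ≈ 0.00073242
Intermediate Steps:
W = 1175394 (W = (-131713 - 1*196725) + 1503832 = (-131713 - 196725) + 1503832 = -328438 + 1503832 = 1175394)
X(M) = 1368
m = -90685758896/34118749335 (m = -2865224/1175394 + ((-225 + 961)*(-695))/2322200 = -2865224*1/1175394 + (736*(-695))*(1/2322200) = -1432612/587697 - 511520*1/2322200 = -1432612/587697 - 12788/58055 = -90685758896/34118749335 ≈ -2.6579)
1/(X(508) + m) = 1/(1368 - 90685758896/34118749335) = 1/(46583763331384/34118749335) = 34118749335/46583763331384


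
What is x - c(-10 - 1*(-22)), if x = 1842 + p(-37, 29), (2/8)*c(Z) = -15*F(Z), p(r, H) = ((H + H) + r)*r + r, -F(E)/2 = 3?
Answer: 668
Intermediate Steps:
F(E) = -6 (F(E) = -2*3 = -6)
p(r, H) = r + r*(r + 2*H) (p(r, H) = (2*H + r)*r + r = (r + 2*H)*r + r = r*(r + 2*H) + r = r + r*(r + 2*H))
c(Z) = 360 (c(Z) = 4*(-15*(-6)) = 4*90 = 360)
x = 1028 (x = 1842 - 37*(1 - 37 + 2*29) = 1842 - 37*(1 - 37 + 58) = 1842 - 37*22 = 1842 - 814 = 1028)
x - c(-10 - 1*(-22)) = 1028 - 1*360 = 1028 - 360 = 668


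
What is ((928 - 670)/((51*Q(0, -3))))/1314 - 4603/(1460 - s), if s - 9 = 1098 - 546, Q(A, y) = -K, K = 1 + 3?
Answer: -205682285/40163724 ≈ -5.1211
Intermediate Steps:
K = 4
Q(A, y) = -4 (Q(A, y) = -1*4 = -4)
s = 561 (s = 9 + (1098 - 546) = 9 + 552 = 561)
((928 - 670)/((51*Q(0, -3))))/1314 - 4603/(1460 - s) = ((928 - 670)/((51*(-4))))/1314 - 4603/(1460 - 1*561) = (258/(-204))*(1/1314) - 4603/(1460 - 561) = (258*(-1/204))*(1/1314) - 4603/899 = -43/34*1/1314 - 4603*1/899 = -43/44676 - 4603/899 = -205682285/40163724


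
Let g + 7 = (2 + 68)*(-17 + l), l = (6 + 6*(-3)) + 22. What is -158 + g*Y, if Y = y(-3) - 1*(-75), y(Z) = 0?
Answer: -37433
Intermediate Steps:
l = 10 (l = (6 - 18) + 22 = -12 + 22 = 10)
g = -497 (g = -7 + (2 + 68)*(-17 + 10) = -7 + 70*(-7) = -7 - 490 = -497)
Y = 75 (Y = 0 - 1*(-75) = 0 + 75 = 75)
-158 + g*Y = -158 - 497*75 = -158 - 37275 = -37433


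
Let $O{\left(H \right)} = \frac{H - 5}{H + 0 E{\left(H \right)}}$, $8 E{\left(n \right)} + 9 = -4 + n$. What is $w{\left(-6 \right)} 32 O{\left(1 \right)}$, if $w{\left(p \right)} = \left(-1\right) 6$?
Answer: $768$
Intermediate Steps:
$w{\left(p \right)} = -6$
$E{\left(n \right)} = - \frac{13}{8} + \frac{n}{8}$ ($E{\left(n \right)} = - \frac{9}{8} + \frac{-4 + n}{8} = - \frac{9}{8} + \left(- \frac{1}{2} + \frac{n}{8}\right) = - \frac{13}{8} + \frac{n}{8}$)
$O{\left(H \right)} = \frac{-5 + H}{H}$ ($O{\left(H \right)} = \frac{H - 5}{H + 0 \left(- \frac{13}{8} + \frac{H}{8}\right)} = \frac{-5 + H}{H + 0} = \frac{-5 + H}{H}$)
$w{\left(-6 \right)} 32 O{\left(1 \right)} = \left(-6\right) 32 \frac{-5 + 1}{1} = - 192 \cdot 1 \left(-4\right) = \left(-192\right) \left(-4\right) = 768$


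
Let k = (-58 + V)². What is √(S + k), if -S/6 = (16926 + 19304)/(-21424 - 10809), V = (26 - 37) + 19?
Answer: 2*√651105633010/32233 ≈ 50.067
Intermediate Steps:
V = 8 (V = -11 + 19 = 8)
S = 217380/32233 (S = -6*(16926 + 19304)/(-21424 - 10809) = -217380/(-32233) = -217380*(-1)/32233 = -6*(-36230/32233) = 217380/32233 ≈ 6.7440)
k = 2500 (k = (-58 + 8)² = (-50)² = 2500)
√(S + k) = √(217380/32233 + 2500) = √(80799880/32233) = 2*√651105633010/32233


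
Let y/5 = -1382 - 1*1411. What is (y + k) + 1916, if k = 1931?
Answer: -10118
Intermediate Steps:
y = -13965 (y = 5*(-1382 - 1*1411) = 5*(-1382 - 1411) = 5*(-2793) = -13965)
(y + k) + 1916 = (-13965 + 1931) + 1916 = -12034 + 1916 = -10118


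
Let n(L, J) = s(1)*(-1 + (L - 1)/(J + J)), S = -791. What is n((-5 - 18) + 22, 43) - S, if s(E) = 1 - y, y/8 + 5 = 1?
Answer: 32561/43 ≈ 757.23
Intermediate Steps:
y = -32 (y = -40 + 8*1 = -40 + 8 = -32)
s(E) = 33 (s(E) = 1 - 1*(-32) = 1 + 32 = 33)
n(L, J) = -33 + 33*(-1 + L)/(2*J) (n(L, J) = 33*(-1 + (L - 1)/(J + J)) = 33*(-1 + (-1 + L)/((2*J))) = 33*(-1 + (-1 + L)*(1/(2*J))) = 33*(-1 + (-1 + L)/(2*J)) = -33 + 33*(-1 + L)/(2*J))
n((-5 - 18) + 22, 43) - S = (33/2)*(-1 + ((-5 - 18) + 22) - 2*43)/43 - 1*(-791) = (33/2)*(1/43)*(-1 + (-23 + 22) - 86) + 791 = (33/2)*(1/43)*(-1 - 1 - 86) + 791 = (33/2)*(1/43)*(-88) + 791 = -1452/43 + 791 = 32561/43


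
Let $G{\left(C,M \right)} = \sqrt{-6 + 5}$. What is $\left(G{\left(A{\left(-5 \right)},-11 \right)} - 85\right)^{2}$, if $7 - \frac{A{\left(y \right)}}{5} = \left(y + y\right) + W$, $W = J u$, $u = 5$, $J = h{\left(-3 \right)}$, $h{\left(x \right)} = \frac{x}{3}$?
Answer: $\left(85 - i\right)^{2} \approx 7224.0 - 170.0 i$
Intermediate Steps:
$h{\left(x \right)} = \frac{x}{3}$ ($h{\left(x \right)} = x \frac{1}{3} = \frac{x}{3}$)
$J = -1$ ($J = \frac{1}{3} \left(-3\right) = -1$)
$W = -5$ ($W = \left(-1\right) 5 = -5$)
$A{\left(y \right)} = 60 - 10 y$ ($A{\left(y \right)} = 35 - 5 \left(\left(y + y\right) - 5\right) = 35 - 5 \left(2 y - 5\right) = 35 - 5 \left(-5 + 2 y\right) = 35 - \left(-25 + 10 y\right) = 60 - 10 y$)
$G{\left(C,M \right)} = i$ ($G{\left(C,M \right)} = \sqrt{-1} = i$)
$\left(G{\left(A{\left(-5 \right)},-11 \right)} - 85\right)^{2} = \left(i - 85\right)^{2} = \left(-85 + i\right)^{2}$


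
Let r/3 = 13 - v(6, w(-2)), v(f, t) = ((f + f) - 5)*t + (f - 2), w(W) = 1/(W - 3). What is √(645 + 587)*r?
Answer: 624*√77/5 ≈ 1095.1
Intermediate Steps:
w(W) = 1/(-3 + W)
v(f, t) = -2 + f + t*(-5 + 2*f) (v(f, t) = (2*f - 5)*t + (-2 + f) = (-5 + 2*f)*t + (-2 + f) = t*(-5 + 2*f) + (-2 + f) = -2 + f + t*(-5 + 2*f))
r = 156/5 (r = 3*(13 - (-2 + 6 - 5/(-3 - 2) + 2*6/(-3 - 2))) = 3*(13 - (-2 + 6 - 5/(-5) + 2*6/(-5))) = 3*(13 - (-2 + 6 - 5*(-⅕) + 2*6*(-⅕))) = 3*(13 - (-2 + 6 + 1 - 12/5)) = 3*(13 - 1*13/5) = 3*(13 - 13/5) = 3*(52/5) = 156/5 ≈ 31.200)
√(645 + 587)*r = √(645 + 587)*(156/5) = √1232*(156/5) = (4*√77)*(156/5) = 624*√77/5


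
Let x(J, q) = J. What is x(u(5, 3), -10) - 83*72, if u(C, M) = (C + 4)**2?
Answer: -5895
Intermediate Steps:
u(C, M) = (4 + C)**2
x(u(5, 3), -10) - 83*72 = (4 + 5)**2 - 83*72 = 9**2 - 5976 = 81 - 5976 = -5895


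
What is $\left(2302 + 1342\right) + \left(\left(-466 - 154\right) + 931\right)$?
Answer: $3955$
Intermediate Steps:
$\left(2302 + 1342\right) + \left(\left(-466 - 154\right) + 931\right) = 3644 + \left(\left(-466 - 154\right) + 931\right) = 3644 + \left(-620 + 931\right) = 3644 + 311 = 3955$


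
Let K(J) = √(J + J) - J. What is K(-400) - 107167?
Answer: -106767 + 20*I*√2 ≈ -1.0677e+5 + 28.284*I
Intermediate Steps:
K(J) = -J + √2*√J (K(J) = √(2*J) - J = √2*√J - J = -J + √2*√J)
K(-400) - 107167 = (-1*(-400) + √2*√(-400)) - 107167 = (400 + √2*(20*I)) - 107167 = (400 + 20*I*√2) - 107167 = -106767 + 20*I*√2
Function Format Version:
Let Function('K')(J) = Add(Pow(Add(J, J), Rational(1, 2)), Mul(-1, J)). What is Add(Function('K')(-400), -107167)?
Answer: Add(-106767, Mul(20, I, Pow(2, Rational(1, 2)))) ≈ Add(-1.0677e+5, Mul(28.284, I))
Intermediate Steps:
Function('K')(J) = Add(Mul(-1, J), Mul(Pow(2, Rational(1, 2)), Pow(J, Rational(1, 2)))) (Function('K')(J) = Add(Pow(Mul(2, J), Rational(1, 2)), Mul(-1, J)) = Add(Mul(Pow(2, Rational(1, 2)), Pow(J, Rational(1, 2))), Mul(-1, J)) = Add(Mul(-1, J), Mul(Pow(2, Rational(1, 2)), Pow(J, Rational(1, 2)))))
Add(Function('K')(-400), -107167) = Add(Add(Mul(-1, -400), Mul(Pow(2, Rational(1, 2)), Pow(-400, Rational(1, 2)))), -107167) = Add(Add(400, Mul(Pow(2, Rational(1, 2)), Mul(20, I))), -107167) = Add(Add(400, Mul(20, I, Pow(2, Rational(1, 2)))), -107167) = Add(-106767, Mul(20, I, Pow(2, Rational(1, 2))))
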